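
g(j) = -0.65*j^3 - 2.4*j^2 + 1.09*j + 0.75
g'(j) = -1.95*j^2 - 4.8*j + 1.09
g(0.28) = 0.85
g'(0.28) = -0.41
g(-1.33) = -3.42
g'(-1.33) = 4.02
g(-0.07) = 0.66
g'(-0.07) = 1.42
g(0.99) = -1.15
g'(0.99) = -5.57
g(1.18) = -2.37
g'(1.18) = -7.29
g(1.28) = -3.15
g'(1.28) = -8.25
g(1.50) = -5.21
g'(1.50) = -10.50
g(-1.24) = -3.05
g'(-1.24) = 4.04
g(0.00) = 0.75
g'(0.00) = 1.09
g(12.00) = -1454.97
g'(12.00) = -337.31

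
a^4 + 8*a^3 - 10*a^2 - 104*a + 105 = (a - 3)*(a - 1)*(a + 5)*(a + 7)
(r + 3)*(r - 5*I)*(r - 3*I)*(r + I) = r^4 + 3*r^3 - 7*I*r^3 - 7*r^2 - 21*I*r^2 - 21*r - 15*I*r - 45*I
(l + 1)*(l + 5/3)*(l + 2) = l^3 + 14*l^2/3 + 7*l + 10/3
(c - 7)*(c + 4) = c^2 - 3*c - 28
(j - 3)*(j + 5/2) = j^2 - j/2 - 15/2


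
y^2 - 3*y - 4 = (y - 4)*(y + 1)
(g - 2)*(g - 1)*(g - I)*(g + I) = g^4 - 3*g^3 + 3*g^2 - 3*g + 2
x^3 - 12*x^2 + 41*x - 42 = (x - 7)*(x - 3)*(x - 2)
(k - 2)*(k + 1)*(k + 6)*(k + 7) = k^4 + 12*k^3 + 27*k^2 - 68*k - 84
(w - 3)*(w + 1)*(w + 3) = w^3 + w^2 - 9*w - 9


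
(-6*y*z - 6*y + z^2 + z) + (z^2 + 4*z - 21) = -6*y*z - 6*y + 2*z^2 + 5*z - 21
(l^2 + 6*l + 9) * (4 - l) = -l^3 - 2*l^2 + 15*l + 36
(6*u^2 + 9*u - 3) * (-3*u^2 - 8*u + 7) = -18*u^4 - 75*u^3 - 21*u^2 + 87*u - 21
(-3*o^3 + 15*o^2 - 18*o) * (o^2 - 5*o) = -3*o^5 + 30*o^4 - 93*o^3 + 90*o^2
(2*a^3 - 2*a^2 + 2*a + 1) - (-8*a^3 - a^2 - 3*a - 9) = 10*a^3 - a^2 + 5*a + 10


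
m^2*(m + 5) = m^3 + 5*m^2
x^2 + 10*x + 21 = (x + 3)*(x + 7)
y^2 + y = y*(y + 1)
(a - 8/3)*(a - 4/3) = a^2 - 4*a + 32/9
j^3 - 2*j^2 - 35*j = j*(j - 7)*(j + 5)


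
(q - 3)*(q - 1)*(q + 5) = q^3 + q^2 - 17*q + 15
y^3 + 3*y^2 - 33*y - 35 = (y - 5)*(y + 1)*(y + 7)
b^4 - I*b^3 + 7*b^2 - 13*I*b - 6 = (b - 2*I)*(b - I)^2*(b + 3*I)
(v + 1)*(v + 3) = v^2 + 4*v + 3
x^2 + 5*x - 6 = (x - 1)*(x + 6)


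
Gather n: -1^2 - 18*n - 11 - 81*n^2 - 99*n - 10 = -81*n^2 - 117*n - 22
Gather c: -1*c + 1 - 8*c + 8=9 - 9*c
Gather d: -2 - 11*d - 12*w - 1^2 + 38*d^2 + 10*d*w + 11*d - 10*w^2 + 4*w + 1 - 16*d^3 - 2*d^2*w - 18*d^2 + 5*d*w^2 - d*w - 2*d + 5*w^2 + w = -16*d^3 + d^2*(20 - 2*w) + d*(5*w^2 + 9*w - 2) - 5*w^2 - 7*w - 2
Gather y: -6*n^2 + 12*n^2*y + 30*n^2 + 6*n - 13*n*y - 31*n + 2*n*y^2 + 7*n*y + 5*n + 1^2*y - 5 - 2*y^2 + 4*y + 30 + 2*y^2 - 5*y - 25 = 24*n^2 + 2*n*y^2 - 20*n + y*(12*n^2 - 6*n)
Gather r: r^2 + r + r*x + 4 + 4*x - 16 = r^2 + r*(x + 1) + 4*x - 12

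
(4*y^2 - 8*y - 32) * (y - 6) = 4*y^3 - 32*y^2 + 16*y + 192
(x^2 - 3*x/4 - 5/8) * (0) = 0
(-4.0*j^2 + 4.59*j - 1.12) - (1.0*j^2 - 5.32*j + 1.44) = -5.0*j^2 + 9.91*j - 2.56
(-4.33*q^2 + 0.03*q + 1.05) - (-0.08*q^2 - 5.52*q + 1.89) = -4.25*q^2 + 5.55*q - 0.84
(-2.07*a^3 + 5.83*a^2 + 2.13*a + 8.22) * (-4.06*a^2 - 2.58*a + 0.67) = 8.4042*a^5 - 18.3292*a^4 - 25.0761*a^3 - 34.9625*a^2 - 19.7805*a + 5.5074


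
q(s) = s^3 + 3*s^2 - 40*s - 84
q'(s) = 3*s^2 + 6*s - 40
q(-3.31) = 45.00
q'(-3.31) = -26.99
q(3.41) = -145.86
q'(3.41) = 15.34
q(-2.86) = 31.55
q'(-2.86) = -32.62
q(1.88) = -141.95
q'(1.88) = -18.12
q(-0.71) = -54.45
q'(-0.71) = -42.75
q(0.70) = -110.19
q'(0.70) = -34.33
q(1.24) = -127.08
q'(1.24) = -27.95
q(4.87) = -92.15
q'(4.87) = 60.37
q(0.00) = -84.00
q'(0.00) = -40.00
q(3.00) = -150.00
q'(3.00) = 5.00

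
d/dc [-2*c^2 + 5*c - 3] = 5 - 4*c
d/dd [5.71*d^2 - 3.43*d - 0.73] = 11.42*d - 3.43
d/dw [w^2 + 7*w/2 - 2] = 2*w + 7/2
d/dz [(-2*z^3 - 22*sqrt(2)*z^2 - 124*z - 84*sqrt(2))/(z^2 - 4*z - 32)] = 2*(-z^4 + 8*z^3 + 44*sqrt(2)*z^2 + 158*z^2 + 788*sqrt(2)*z - 168*sqrt(2) + 1984)/(z^4 - 8*z^3 - 48*z^2 + 256*z + 1024)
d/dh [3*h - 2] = 3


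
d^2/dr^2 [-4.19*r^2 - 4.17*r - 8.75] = -8.38000000000000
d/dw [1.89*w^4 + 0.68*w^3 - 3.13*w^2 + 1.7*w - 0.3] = 7.56*w^3 + 2.04*w^2 - 6.26*w + 1.7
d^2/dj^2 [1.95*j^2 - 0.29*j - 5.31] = 3.90000000000000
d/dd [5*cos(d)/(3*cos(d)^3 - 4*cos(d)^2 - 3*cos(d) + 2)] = 10*(3*cos(d)^3 - 2*cos(d)^2 - 1)*sin(d)/(3*sin(d)^2*cos(d) - 4*sin(d)^2 + 2)^2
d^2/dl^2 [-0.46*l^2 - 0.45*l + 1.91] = -0.920000000000000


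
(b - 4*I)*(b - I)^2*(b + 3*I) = b^4 - 3*I*b^3 + 9*b^2 - 23*I*b - 12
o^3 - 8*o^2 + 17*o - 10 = (o - 5)*(o - 2)*(o - 1)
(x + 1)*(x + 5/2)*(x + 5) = x^3 + 17*x^2/2 + 20*x + 25/2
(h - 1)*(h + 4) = h^2 + 3*h - 4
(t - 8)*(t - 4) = t^2 - 12*t + 32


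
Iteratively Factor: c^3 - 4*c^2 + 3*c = (c - 1)*(c^2 - 3*c) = c*(c - 1)*(c - 3)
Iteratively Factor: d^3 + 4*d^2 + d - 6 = (d + 2)*(d^2 + 2*d - 3) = (d + 2)*(d + 3)*(d - 1)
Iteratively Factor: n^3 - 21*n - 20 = (n - 5)*(n^2 + 5*n + 4) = (n - 5)*(n + 4)*(n + 1)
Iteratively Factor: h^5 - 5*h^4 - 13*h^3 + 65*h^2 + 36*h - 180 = (h + 3)*(h^4 - 8*h^3 + 11*h^2 + 32*h - 60) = (h - 5)*(h + 3)*(h^3 - 3*h^2 - 4*h + 12) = (h - 5)*(h - 3)*(h + 3)*(h^2 - 4) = (h - 5)*(h - 3)*(h - 2)*(h + 3)*(h + 2)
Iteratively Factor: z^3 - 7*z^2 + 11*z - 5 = (z - 5)*(z^2 - 2*z + 1) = (z - 5)*(z - 1)*(z - 1)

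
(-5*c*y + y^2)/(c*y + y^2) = (-5*c + y)/(c + y)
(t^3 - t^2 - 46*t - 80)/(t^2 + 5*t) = t - 6 - 16/t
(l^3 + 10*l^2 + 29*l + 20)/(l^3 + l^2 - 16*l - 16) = (l + 5)/(l - 4)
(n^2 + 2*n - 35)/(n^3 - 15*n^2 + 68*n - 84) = (n^2 + 2*n - 35)/(n^3 - 15*n^2 + 68*n - 84)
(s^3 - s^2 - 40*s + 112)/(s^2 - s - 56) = (s^2 - 8*s + 16)/(s - 8)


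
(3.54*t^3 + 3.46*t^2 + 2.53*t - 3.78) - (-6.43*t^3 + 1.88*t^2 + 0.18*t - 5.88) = 9.97*t^3 + 1.58*t^2 + 2.35*t + 2.1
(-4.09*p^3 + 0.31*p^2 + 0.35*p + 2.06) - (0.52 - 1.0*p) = -4.09*p^3 + 0.31*p^2 + 1.35*p + 1.54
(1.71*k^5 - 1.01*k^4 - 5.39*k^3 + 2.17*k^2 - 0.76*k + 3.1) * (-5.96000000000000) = -10.1916*k^5 + 6.0196*k^4 + 32.1244*k^3 - 12.9332*k^2 + 4.5296*k - 18.476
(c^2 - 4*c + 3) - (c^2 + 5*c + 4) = -9*c - 1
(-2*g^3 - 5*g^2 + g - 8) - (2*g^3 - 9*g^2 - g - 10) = -4*g^3 + 4*g^2 + 2*g + 2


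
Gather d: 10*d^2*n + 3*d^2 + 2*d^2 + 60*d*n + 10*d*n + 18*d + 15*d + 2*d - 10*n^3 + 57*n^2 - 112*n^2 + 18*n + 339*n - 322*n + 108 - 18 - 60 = d^2*(10*n + 5) + d*(70*n + 35) - 10*n^3 - 55*n^2 + 35*n + 30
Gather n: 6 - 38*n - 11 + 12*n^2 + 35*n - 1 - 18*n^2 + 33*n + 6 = -6*n^2 + 30*n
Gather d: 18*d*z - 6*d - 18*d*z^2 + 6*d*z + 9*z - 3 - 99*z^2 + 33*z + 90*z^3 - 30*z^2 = d*(-18*z^2 + 24*z - 6) + 90*z^3 - 129*z^2 + 42*z - 3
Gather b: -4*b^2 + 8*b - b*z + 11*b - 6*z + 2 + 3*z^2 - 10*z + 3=-4*b^2 + b*(19 - z) + 3*z^2 - 16*z + 5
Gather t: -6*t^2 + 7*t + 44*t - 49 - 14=-6*t^2 + 51*t - 63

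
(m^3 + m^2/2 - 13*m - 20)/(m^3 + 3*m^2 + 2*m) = (m^2 - 3*m/2 - 10)/(m*(m + 1))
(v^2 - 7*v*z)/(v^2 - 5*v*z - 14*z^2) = v/(v + 2*z)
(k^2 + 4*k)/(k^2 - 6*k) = (k + 4)/(k - 6)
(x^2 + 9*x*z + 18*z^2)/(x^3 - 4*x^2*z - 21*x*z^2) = (x + 6*z)/(x*(x - 7*z))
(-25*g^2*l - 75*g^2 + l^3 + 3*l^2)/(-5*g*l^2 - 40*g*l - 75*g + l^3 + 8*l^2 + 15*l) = (5*g + l)/(l + 5)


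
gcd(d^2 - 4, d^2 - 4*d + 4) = d - 2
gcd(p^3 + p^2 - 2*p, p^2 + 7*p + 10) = p + 2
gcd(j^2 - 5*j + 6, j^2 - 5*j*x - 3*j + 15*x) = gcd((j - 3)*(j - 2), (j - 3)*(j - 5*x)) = j - 3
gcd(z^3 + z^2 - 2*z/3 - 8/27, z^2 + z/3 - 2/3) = z - 2/3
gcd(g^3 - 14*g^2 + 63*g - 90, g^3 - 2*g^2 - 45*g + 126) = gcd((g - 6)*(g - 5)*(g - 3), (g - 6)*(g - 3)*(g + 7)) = g^2 - 9*g + 18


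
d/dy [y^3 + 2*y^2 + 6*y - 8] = 3*y^2 + 4*y + 6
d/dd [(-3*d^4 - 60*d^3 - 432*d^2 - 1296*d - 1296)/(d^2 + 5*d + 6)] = 3*(-2*d^3 - 27*d^2 - 108*d - 108)/(d^2 + 6*d + 9)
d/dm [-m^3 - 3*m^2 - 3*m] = -3*m^2 - 6*m - 3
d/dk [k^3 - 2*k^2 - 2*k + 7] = 3*k^2 - 4*k - 2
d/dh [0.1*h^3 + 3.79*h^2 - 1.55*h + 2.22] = 0.3*h^2 + 7.58*h - 1.55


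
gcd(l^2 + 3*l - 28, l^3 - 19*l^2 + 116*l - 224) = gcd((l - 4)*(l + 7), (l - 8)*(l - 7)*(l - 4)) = l - 4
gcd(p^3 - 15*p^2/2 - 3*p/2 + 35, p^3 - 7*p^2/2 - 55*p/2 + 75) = p - 5/2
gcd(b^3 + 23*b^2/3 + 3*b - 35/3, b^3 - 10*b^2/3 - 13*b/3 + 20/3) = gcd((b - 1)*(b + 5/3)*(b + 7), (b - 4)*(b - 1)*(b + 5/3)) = b^2 + 2*b/3 - 5/3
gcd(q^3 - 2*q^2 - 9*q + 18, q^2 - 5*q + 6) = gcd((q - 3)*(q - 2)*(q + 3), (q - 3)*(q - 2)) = q^2 - 5*q + 6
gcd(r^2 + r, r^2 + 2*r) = r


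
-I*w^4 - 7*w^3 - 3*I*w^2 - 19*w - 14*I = (w - 7*I)*(w - 2*I)*(w + I)*(-I*w + 1)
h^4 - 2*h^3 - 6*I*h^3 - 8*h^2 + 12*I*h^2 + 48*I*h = h*(h - 4)*(h + 2)*(h - 6*I)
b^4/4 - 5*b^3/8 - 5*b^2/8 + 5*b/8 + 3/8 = (b/2 + 1/4)*(b/2 + 1/2)*(b - 3)*(b - 1)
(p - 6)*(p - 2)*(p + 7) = p^3 - p^2 - 44*p + 84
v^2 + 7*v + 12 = (v + 3)*(v + 4)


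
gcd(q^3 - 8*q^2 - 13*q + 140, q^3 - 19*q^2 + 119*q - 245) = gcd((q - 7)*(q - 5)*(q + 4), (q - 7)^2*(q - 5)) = q^2 - 12*q + 35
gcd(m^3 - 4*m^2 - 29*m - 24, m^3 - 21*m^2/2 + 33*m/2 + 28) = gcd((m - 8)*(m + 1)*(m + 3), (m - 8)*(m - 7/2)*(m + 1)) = m^2 - 7*m - 8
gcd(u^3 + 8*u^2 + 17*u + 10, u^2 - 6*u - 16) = u + 2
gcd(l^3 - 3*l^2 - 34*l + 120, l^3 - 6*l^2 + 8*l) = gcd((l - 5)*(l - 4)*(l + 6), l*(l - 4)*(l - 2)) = l - 4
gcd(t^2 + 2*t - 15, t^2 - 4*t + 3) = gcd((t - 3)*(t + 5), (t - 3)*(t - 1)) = t - 3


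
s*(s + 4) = s^2 + 4*s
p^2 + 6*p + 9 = (p + 3)^2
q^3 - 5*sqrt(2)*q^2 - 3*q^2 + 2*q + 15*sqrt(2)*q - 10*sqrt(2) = (q - 2)*(q - 1)*(q - 5*sqrt(2))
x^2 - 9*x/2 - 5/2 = (x - 5)*(x + 1/2)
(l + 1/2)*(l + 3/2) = l^2 + 2*l + 3/4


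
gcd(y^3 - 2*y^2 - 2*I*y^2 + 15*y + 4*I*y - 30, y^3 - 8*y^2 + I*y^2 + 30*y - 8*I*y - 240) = y - 5*I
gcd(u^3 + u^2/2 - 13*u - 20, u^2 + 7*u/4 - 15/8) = u + 5/2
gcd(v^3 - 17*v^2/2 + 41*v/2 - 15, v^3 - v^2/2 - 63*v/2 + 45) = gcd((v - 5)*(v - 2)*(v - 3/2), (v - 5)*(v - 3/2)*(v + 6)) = v^2 - 13*v/2 + 15/2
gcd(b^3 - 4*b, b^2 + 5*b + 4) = 1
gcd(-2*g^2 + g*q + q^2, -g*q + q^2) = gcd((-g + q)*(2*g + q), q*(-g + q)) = -g + q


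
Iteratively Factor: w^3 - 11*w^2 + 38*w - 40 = (w - 4)*(w^2 - 7*w + 10) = (w - 4)*(w - 2)*(w - 5)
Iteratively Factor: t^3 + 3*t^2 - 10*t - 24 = (t + 4)*(t^2 - t - 6) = (t + 2)*(t + 4)*(t - 3)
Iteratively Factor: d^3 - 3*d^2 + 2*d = (d - 1)*(d^2 - 2*d) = (d - 2)*(d - 1)*(d)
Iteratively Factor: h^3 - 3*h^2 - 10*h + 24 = (h + 3)*(h^2 - 6*h + 8) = (h - 2)*(h + 3)*(h - 4)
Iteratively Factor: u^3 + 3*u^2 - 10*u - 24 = (u - 3)*(u^2 + 6*u + 8) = (u - 3)*(u + 4)*(u + 2)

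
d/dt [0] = 0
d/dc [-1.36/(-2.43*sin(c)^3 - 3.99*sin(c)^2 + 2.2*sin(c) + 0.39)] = (-9.9144*sin(c)^2 - 10.8528*sin(c) + 2.992)*cos(c)/(2.43*sin(c)^3 + 3.99*sin(c)^2 - 2.2*sin(c) - 0.39)^2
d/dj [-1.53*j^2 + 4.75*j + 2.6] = 4.75 - 3.06*j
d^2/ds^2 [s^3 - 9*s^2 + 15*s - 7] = 6*s - 18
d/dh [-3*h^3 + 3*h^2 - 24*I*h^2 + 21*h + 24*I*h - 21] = -9*h^2 + h*(6 - 48*I) + 21 + 24*I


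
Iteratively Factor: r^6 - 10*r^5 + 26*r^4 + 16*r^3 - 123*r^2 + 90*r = (r + 2)*(r^5 - 12*r^4 + 50*r^3 - 84*r^2 + 45*r) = r*(r + 2)*(r^4 - 12*r^3 + 50*r^2 - 84*r + 45) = r*(r - 3)*(r + 2)*(r^3 - 9*r^2 + 23*r - 15) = r*(r - 3)^2*(r + 2)*(r^2 - 6*r + 5) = r*(r - 3)^2*(r - 1)*(r + 2)*(r - 5)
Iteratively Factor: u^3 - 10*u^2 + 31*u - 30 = (u - 2)*(u^2 - 8*u + 15) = (u - 3)*(u - 2)*(u - 5)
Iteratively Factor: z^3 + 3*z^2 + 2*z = (z)*(z^2 + 3*z + 2) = z*(z + 1)*(z + 2)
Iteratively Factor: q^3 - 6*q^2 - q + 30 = (q + 2)*(q^2 - 8*q + 15) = (q - 5)*(q + 2)*(q - 3)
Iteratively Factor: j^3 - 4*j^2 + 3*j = (j - 3)*(j^2 - j) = j*(j - 3)*(j - 1)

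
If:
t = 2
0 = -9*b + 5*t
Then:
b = 10/9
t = 2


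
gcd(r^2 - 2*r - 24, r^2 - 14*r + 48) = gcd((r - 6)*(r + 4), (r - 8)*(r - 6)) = r - 6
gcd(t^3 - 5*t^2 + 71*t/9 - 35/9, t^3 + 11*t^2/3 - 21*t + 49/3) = t^2 - 10*t/3 + 7/3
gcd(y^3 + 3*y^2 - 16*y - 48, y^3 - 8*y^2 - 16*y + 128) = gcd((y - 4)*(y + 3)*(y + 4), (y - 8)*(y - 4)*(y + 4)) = y^2 - 16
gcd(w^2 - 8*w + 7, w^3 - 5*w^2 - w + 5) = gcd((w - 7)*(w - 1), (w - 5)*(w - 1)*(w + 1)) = w - 1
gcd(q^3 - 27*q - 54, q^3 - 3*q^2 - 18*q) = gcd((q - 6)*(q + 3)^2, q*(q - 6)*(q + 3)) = q^2 - 3*q - 18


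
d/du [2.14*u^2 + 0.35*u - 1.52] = 4.28*u + 0.35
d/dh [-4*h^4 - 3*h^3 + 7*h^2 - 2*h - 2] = -16*h^3 - 9*h^2 + 14*h - 2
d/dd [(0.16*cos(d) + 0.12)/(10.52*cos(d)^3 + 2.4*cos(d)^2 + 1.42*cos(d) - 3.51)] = (3.3664*cos(d)^3 + 4.1712*cos(d)^2 + 0.576*cos(d) + 0.732)*sin(d)/(110.6704*cos(d)^6 + 50.496*cos(d)^5 + 35.6368*cos(d)^4 - 67.0344*cos(d)^3 - 14.8316*cos(d)^2 - 9.9684*cos(d) + 12.3201)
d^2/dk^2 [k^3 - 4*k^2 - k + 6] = 6*k - 8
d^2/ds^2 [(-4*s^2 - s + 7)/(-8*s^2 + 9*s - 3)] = 32*(22*s^3 - 102*s^2 + 90*s - 21)/(512*s^6 - 1728*s^5 + 2520*s^4 - 2025*s^3 + 945*s^2 - 243*s + 27)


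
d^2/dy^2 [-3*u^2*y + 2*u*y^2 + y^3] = 4*u + 6*y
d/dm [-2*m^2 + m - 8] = 1 - 4*m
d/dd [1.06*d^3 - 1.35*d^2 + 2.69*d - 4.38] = 3.18*d^2 - 2.7*d + 2.69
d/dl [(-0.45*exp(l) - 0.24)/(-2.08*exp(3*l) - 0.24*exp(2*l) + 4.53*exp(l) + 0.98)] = (-1.872*exp(3*l) - 1.6056*exp(2*l) - 0.1152*exp(l) + 0.6462)*exp(l)/(4.3264*exp(6*l) + 0.9984*exp(5*l) - 18.7872*exp(4*l) - 6.2512*exp(3*l) + 20.0505*exp(2*l) + 8.8788*exp(l) + 0.9604)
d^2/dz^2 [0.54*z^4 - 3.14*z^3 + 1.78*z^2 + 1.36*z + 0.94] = 6.48*z^2 - 18.84*z + 3.56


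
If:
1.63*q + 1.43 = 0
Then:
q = -0.88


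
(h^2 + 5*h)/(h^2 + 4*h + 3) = h*(h + 5)/(h^2 + 4*h + 3)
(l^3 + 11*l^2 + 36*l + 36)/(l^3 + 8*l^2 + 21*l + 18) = (l + 6)/(l + 3)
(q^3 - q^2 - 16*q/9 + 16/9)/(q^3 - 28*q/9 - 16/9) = (3*q^2 - 7*q + 4)/(3*q^2 - 4*q - 4)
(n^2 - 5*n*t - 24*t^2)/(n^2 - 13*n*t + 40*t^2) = (-n - 3*t)/(-n + 5*t)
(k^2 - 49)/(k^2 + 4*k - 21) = (k - 7)/(k - 3)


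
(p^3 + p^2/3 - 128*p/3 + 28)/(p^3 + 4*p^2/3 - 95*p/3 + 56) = (3*p^2 - 20*p + 12)/(3*p^2 - 17*p + 24)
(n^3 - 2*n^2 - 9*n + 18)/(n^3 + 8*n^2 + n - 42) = (n - 3)/(n + 7)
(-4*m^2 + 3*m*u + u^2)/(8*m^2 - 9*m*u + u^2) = (4*m + u)/(-8*m + u)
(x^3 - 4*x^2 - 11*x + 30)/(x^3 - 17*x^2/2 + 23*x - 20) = 2*(x^2 - 2*x - 15)/(2*x^2 - 13*x + 20)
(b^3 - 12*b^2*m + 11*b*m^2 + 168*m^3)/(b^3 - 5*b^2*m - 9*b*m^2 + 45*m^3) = (b^2 - 15*b*m + 56*m^2)/(b^2 - 8*b*m + 15*m^2)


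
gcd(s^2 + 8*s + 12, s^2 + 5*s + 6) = s + 2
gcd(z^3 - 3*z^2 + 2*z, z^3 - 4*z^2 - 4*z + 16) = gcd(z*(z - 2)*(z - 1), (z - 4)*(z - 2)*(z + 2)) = z - 2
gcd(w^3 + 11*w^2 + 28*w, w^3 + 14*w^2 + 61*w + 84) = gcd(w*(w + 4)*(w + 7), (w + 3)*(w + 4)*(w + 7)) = w^2 + 11*w + 28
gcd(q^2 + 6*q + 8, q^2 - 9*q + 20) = 1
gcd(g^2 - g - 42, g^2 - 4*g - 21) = g - 7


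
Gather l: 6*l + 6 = 6*l + 6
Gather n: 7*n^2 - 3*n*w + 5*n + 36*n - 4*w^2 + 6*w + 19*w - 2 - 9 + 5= 7*n^2 + n*(41 - 3*w) - 4*w^2 + 25*w - 6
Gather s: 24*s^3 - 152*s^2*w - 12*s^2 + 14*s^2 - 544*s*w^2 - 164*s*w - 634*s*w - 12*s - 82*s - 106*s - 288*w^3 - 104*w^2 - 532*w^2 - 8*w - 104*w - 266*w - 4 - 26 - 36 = 24*s^3 + s^2*(2 - 152*w) + s*(-544*w^2 - 798*w - 200) - 288*w^3 - 636*w^2 - 378*w - 66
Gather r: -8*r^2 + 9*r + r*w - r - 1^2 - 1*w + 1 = -8*r^2 + r*(w + 8) - w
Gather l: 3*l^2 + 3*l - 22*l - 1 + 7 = 3*l^2 - 19*l + 6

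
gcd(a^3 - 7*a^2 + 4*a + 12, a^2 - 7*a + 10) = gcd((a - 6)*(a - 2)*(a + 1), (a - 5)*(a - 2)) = a - 2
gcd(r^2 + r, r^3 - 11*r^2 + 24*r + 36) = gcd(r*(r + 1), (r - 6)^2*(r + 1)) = r + 1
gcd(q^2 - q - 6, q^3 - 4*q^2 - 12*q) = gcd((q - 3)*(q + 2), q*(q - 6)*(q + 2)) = q + 2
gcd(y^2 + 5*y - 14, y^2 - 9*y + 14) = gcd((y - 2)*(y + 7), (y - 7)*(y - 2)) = y - 2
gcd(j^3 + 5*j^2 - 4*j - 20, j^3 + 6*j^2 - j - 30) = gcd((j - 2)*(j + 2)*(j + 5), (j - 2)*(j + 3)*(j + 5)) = j^2 + 3*j - 10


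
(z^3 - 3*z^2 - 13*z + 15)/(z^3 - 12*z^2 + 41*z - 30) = (z + 3)/(z - 6)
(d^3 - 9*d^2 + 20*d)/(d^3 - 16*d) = (d - 5)/(d + 4)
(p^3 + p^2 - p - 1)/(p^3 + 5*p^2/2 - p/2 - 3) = 2*(p^2 + 2*p + 1)/(2*p^2 + 7*p + 6)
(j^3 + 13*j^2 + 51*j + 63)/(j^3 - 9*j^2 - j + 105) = (j^2 + 10*j + 21)/(j^2 - 12*j + 35)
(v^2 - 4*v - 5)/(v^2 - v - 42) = (-v^2 + 4*v + 5)/(-v^2 + v + 42)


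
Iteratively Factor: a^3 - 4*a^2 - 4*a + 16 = (a - 2)*(a^2 - 2*a - 8) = (a - 4)*(a - 2)*(a + 2)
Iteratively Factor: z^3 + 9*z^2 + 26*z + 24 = (z + 2)*(z^2 + 7*z + 12) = (z + 2)*(z + 4)*(z + 3)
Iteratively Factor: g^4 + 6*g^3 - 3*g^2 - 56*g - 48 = (g + 4)*(g^3 + 2*g^2 - 11*g - 12) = (g + 4)^2*(g^2 - 2*g - 3) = (g - 3)*(g + 4)^2*(g + 1)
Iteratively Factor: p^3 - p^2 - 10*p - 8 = (p + 2)*(p^2 - 3*p - 4) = (p + 1)*(p + 2)*(p - 4)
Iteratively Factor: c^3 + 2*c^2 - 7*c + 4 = (c + 4)*(c^2 - 2*c + 1) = (c - 1)*(c + 4)*(c - 1)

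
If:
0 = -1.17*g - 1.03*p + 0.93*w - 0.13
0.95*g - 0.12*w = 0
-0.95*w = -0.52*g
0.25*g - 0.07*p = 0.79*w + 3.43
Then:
No Solution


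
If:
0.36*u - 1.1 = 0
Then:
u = 3.06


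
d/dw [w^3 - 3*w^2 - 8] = 3*w*(w - 2)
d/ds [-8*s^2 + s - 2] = 1 - 16*s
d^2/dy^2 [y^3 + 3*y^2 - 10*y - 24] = 6*y + 6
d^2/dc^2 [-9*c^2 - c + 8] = -18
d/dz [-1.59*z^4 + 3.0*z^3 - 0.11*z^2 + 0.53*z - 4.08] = -6.36*z^3 + 9.0*z^2 - 0.22*z + 0.53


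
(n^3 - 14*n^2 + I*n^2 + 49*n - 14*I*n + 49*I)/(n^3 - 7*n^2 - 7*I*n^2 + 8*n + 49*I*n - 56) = (n - 7)/(n - 8*I)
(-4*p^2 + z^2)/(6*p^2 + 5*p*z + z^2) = (-2*p + z)/(3*p + z)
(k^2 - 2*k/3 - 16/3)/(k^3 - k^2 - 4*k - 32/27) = 9*(k + 2)/(9*k^2 + 15*k + 4)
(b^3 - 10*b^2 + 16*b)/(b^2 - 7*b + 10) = b*(b - 8)/(b - 5)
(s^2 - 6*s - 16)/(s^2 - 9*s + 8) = (s + 2)/(s - 1)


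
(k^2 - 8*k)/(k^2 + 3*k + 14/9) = 9*k*(k - 8)/(9*k^2 + 27*k + 14)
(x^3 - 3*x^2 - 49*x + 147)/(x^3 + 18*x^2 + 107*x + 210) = (x^2 - 10*x + 21)/(x^2 + 11*x + 30)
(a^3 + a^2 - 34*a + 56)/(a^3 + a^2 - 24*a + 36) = (a^2 + 3*a - 28)/(a^2 + 3*a - 18)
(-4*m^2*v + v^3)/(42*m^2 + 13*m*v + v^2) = v*(-4*m^2 + v^2)/(42*m^2 + 13*m*v + v^2)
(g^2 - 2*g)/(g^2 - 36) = g*(g - 2)/(g^2 - 36)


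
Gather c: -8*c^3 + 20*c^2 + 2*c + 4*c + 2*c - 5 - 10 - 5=-8*c^3 + 20*c^2 + 8*c - 20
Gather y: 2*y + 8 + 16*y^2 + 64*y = 16*y^2 + 66*y + 8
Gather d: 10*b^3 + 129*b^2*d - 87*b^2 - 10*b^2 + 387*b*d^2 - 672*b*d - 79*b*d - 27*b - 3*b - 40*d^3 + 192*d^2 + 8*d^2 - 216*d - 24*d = 10*b^3 - 97*b^2 - 30*b - 40*d^3 + d^2*(387*b + 200) + d*(129*b^2 - 751*b - 240)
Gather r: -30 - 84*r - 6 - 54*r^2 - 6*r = -54*r^2 - 90*r - 36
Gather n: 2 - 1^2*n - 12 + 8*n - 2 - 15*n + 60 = 48 - 8*n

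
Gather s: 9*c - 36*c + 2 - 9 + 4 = -27*c - 3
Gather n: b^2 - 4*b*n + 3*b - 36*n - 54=b^2 + 3*b + n*(-4*b - 36) - 54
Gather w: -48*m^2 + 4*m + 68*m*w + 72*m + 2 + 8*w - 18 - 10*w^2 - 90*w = -48*m^2 + 76*m - 10*w^2 + w*(68*m - 82) - 16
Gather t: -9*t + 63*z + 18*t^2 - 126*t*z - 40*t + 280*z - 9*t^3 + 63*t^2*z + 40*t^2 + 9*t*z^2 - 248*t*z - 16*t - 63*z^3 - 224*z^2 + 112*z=-9*t^3 + t^2*(63*z + 58) + t*(9*z^2 - 374*z - 65) - 63*z^3 - 224*z^2 + 455*z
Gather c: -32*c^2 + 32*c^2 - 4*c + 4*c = 0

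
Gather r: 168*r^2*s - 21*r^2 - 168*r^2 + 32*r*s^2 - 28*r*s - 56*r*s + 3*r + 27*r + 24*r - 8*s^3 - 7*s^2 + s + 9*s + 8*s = r^2*(168*s - 189) + r*(32*s^2 - 84*s + 54) - 8*s^3 - 7*s^2 + 18*s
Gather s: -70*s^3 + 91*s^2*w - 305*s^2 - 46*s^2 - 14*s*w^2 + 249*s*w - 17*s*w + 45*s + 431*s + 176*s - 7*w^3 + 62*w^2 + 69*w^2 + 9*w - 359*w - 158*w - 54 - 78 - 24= -70*s^3 + s^2*(91*w - 351) + s*(-14*w^2 + 232*w + 652) - 7*w^3 + 131*w^2 - 508*w - 156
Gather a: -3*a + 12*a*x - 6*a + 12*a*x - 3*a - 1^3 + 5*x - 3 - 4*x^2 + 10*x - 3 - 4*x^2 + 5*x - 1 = a*(24*x - 12) - 8*x^2 + 20*x - 8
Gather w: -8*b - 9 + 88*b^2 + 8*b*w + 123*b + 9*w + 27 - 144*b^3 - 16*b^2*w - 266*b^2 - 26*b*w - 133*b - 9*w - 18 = -144*b^3 - 178*b^2 - 18*b + w*(-16*b^2 - 18*b)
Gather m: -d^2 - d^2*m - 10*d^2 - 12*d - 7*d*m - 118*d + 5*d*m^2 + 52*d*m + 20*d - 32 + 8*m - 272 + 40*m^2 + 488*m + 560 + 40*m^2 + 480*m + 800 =-11*d^2 - 110*d + m^2*(5*d + 80) + m*(-d^2 + 45*d + 976) + 1056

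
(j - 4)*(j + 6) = j^2 + 2*j - 24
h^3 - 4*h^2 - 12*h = h*(h - 6)*(h + 2)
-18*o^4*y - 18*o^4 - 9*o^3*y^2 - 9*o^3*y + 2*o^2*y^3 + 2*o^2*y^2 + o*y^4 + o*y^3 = (-3*o + y)*(2*o + y)*(3*o + y)*(o*y + o)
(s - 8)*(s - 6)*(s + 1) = s^3 - 13*s^2 + 34*s + 48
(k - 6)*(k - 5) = k^2 - 11*k + 30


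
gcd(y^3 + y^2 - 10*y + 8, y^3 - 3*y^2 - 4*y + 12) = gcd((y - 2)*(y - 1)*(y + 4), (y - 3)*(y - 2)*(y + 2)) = y - 2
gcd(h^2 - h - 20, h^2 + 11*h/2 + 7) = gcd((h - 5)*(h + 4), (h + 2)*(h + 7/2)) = 1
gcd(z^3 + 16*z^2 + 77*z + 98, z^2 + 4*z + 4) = z + 2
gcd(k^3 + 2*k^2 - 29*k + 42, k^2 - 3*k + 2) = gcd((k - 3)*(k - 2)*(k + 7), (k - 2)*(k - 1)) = k - 2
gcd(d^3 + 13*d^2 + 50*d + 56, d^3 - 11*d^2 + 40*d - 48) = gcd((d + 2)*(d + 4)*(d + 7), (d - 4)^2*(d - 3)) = 1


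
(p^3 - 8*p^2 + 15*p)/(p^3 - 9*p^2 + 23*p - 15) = p/(p - 1)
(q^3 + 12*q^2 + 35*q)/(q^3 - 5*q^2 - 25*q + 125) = q*(q + 7)/(q^2 - 10*q + 25)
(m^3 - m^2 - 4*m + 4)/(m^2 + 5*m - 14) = (m^2 + m - 2)/(m + 7)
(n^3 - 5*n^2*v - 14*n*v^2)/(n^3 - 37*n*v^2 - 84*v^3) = n*(n + 2*v)/(n^2 + 7*n*v + 12*v^2)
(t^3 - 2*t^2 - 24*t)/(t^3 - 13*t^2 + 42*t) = (t + 4)/(t - 7)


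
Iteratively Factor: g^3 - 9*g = (g + 3)*(g^2 - 3*g) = (g - 3)*(g + 3)*(g)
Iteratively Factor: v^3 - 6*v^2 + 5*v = (v)*(v^2 - 6*v + 5) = v*(v - 5)*(v - 1)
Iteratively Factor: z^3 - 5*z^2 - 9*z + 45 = (z - 3)*(z^2 - 2*z - 15) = (z - 5)*(z - 3)*(z + 3)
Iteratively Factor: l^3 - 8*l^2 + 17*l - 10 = (l - 2)*(l^2 - 6*l + 5) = (l - 2)*(l - 1)*(l - 5)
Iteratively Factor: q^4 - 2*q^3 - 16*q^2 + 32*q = (q + 4)*(q^3 - 6*q^2 + 8*q) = q*(q + 4)*(q^2 - 6*q + 8) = q*(q - 4)*(q + 4)*(q - 2)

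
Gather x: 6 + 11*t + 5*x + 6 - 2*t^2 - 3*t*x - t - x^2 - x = -2*t^2 + 10*t - x^2 + x*(4 - 3*t) + 12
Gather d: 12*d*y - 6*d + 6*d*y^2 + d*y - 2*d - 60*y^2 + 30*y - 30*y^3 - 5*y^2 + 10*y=d*(6*y^2 + 13*y - 8) - 30*y^3 - 65*y^2 + 40*y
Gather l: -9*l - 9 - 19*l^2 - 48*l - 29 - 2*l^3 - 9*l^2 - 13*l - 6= -2*l^3 - 28*l^2 - 70*l - 44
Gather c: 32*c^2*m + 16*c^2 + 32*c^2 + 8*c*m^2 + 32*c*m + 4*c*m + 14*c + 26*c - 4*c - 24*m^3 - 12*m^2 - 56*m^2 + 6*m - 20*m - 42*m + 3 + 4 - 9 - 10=c^2*(32*m + 48) + c*(8*m^2 + 36*m + 36) - 24*m^3 - 68*m^2 - 56*m - 12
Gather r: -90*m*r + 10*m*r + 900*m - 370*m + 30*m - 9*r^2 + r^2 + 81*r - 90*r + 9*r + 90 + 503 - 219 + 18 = -80*m*r + 560*m - 8*r^2 + 392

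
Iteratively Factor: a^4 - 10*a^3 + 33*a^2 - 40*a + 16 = (a - 1)*(a^3 - 9*a^2 + 24*a - 16) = (a - 1)^2*(a^2 - 8*a + 16) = (a - 4)*(a - 1)^2*(a - 4)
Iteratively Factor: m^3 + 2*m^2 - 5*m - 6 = (m + 3)*(m^2 - m - 2) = (m + 1)*(m + 3)*(m - 2)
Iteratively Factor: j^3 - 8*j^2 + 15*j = (j - 5)*(j^2 - 3*j) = j*(j - 5)*(j - 3)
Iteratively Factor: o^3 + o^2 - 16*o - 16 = (o + 1)*(o^2 - 16) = (o - 4)*(o + 1)*(o + 4)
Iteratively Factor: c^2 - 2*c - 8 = (c + 2)*(c - 4)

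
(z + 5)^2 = z^2 + 10*z + 25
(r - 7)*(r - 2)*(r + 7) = r^3 - 2*r^2 - 49*r + 98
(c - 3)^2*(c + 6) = c^3 - 27*c + 54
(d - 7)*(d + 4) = d^2 - 3*d - 28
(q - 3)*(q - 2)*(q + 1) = q^3 - 4*q^2 + q + 6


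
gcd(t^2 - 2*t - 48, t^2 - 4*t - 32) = t - 8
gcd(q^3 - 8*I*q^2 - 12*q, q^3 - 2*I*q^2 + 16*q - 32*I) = q - 2*I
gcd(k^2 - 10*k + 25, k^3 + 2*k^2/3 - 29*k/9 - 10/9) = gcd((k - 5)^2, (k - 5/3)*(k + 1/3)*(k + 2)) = 1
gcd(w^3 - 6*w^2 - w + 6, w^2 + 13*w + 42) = 1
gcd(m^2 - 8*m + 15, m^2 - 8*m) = 1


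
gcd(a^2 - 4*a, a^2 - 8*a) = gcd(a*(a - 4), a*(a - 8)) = a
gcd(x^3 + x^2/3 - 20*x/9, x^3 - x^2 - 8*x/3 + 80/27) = x^2 + x/3 - 20/9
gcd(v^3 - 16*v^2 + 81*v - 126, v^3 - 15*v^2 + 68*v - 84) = v^2 - 13*v + 42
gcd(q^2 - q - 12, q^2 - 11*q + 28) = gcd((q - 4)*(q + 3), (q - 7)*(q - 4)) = q - 4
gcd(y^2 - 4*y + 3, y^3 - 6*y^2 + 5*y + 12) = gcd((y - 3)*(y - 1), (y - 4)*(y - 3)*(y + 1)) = y - 3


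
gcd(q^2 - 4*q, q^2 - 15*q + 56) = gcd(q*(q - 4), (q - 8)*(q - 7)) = 1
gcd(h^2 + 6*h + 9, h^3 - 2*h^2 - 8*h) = 1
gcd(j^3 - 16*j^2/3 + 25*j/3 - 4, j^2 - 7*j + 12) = j - 3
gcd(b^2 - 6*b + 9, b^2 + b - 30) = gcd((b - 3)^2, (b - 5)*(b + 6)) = 1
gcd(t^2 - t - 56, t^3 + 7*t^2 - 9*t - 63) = t + 7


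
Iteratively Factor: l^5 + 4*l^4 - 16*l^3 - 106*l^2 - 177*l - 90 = (l + 3)*(l^4 + l^3 - 19*l^2 - 49*l - 30) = (l + 1)*(l + 3)*(l^3 - 19*l - 30) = (l - 5)*(l + 1)*(l + 3)*(l^2 + 5*l + 6) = (l - 5)*(l + 1)*(l + 3)^2*(l + 2)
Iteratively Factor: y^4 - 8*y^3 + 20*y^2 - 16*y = (y - 4)*(y^3 - 4*y^2 + 4*y) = (y - 4)*(y - 2)*(y^2 - 2*y) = (y - 4)*(y - 2)^2*(y)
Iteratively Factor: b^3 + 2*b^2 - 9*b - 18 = (b + 3)*(b^2 - b - 6) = (b - 3)*(b + 3)*(b + 2)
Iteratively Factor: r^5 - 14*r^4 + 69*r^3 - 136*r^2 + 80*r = (r)*(r^4 - 14*r^3 + 69*r^2 - 136*r + 80) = r*(r - 1)*(r^3 - 13*r^2 + 56*r - 80) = r*(r - 4)*(r - 1)*(r^2 - 9*r + 20) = r*(r - 5)*(r - 4)*(r - 1)*(r - 4)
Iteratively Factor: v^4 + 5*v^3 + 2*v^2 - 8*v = (v + 2)*(v^3 + 3*v^2 - 4*v) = (v + 2)*(v + 4)*(v^2 - v) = (v - 1)*(v + 2)*(v + 4)*(v)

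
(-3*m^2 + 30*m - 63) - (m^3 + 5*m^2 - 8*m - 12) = -m^3 - 8*m^2 + 38*m - 51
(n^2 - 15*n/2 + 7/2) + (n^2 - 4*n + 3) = 2*n^2 - 23*n/2 + 13/2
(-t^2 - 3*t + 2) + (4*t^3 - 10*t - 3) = 4*t^3 - t^2 - 13*t - 1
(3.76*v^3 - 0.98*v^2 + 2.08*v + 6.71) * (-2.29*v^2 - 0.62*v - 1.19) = -8.6104*v^5 - 0.0869999999999997*v^4 - 8.63*v^3 - 15.4893*v^2 - 6.6354*v - 7.9849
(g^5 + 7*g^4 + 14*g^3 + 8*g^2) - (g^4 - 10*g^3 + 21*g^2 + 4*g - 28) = g^5 + 6*g^4 + 24*g^3 - 13*g^2 - 4*g + 28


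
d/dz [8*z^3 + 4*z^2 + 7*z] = 24*z^2 + 8*z + 7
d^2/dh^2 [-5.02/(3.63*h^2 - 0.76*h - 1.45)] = (-132.296076*h^2 + 27.698352*h + 5.02*(7.26*h - 0.76)*(14.52*h - 1.52) + 52.84554)/(-3.63*h^2 + 0.76*h + 1.45)^3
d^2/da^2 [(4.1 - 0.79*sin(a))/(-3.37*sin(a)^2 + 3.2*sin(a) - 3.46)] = (-8.971951*sin(a)^5 + 177.7338*sin(a)^4 - 59.42995*sin(a)^3 - 437.3699*sin(a)^2 + 245.954688*sin(a) + 29.1394)/(38.272753*sin(a)^6 - 109.02624*sin(a)^5 + 221.411022*sin(a)^4 - 256.64384*sin(a)^3 + 227.324076*sin(a)^2 - 114.92736*sin(a) + 41.421736)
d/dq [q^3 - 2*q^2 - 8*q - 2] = 3*q^2 - 4*q - 8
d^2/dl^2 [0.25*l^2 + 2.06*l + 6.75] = 0.500000000000000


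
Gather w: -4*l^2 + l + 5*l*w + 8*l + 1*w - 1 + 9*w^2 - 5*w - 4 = -4*l^2 + 9*l + 9*w^2 + w*(5*l - 4) - 5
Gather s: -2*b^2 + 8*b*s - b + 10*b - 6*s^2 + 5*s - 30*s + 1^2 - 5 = -2*b^2 + 9*b - 6*s^2 + s*(8*b - 25) - 4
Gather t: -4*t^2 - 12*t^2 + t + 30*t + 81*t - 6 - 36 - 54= -16*t^2 + 112*t - 96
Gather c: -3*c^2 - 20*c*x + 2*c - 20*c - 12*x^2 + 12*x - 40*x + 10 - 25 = -3*c^2 + c*(-20*x - 18) - 12*x^2 - 28*x - 15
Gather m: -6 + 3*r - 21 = 3*r - 27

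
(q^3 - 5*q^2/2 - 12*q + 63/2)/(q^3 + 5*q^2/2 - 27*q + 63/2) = (2*q^2 + q - 21)/(2*q^2 + 11*q - 21)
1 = 1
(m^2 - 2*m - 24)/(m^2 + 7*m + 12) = (m - 6)/(m + 3)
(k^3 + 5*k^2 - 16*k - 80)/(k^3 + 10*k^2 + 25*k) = (k^2 - 16)/(k*(k + 5))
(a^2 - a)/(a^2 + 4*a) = (a - 1)/(a + 4)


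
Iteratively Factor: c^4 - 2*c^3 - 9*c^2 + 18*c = (c - 3)*(c^3 + c^2 - 6*c) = (c - 3)*(c + 3)*(c^2 - 2*c) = (c - 3)*(c - 2)*(c + 3)*(c)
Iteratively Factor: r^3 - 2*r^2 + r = (r - 1)*(r^2 - r) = (r - 1)^2*(r)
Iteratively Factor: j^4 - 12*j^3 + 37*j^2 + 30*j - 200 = (j - 5)*(j^3 - 7*j^2 + 2*j + 40) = (j - 5)*(j + 2)*(j^2 - 9*j + 20) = (j - 5)^2*(j + 2)*(j - 4)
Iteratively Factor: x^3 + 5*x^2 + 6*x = (x + 2)*(x^2 + 3*x) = x*(x + 2)*(x + 3)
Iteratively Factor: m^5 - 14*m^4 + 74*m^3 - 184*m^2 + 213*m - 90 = (m - 5)*(m^4 - 9*m^3 + 29*m^2 - 39*m + 18) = (m - 5)*(m - 3)*(m^3 - 6*m^2 + 11*m - 6) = (m - 5)*(m - 3)*(m - 2)*(m^2 - 4*m + 3) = (m - 5)*(m - 3)^2*(m - 2)*(m - 1)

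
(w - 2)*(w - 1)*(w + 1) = w^3 - 2*w^2 - w + 2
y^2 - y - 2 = (y - 2)*(y + 1)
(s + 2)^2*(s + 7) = s^3 + 11*s^2 + 32*s + 28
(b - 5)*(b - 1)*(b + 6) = b^3 - 31*b + 30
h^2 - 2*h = h*(h - 2)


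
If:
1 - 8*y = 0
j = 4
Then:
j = 4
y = 1/8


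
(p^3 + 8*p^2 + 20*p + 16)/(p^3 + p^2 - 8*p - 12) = (p + 4)/(p - 3)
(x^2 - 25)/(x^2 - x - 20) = (x + 5)/(x + 4)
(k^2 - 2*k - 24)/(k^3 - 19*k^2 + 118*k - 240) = (k + 4)/(k^2 - 13*k + 40)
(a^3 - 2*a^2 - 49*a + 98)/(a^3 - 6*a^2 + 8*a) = (a^2 - 49)/(a*(a - 4))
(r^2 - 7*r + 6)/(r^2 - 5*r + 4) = (r - 6)/(r - 4)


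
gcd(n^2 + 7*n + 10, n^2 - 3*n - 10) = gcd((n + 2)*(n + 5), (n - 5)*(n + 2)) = n + 2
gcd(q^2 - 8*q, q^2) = q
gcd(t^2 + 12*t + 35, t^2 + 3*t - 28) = t + 7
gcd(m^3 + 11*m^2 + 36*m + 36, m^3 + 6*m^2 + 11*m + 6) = m^2 + 5*m + 6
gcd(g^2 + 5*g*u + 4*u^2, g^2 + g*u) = g + u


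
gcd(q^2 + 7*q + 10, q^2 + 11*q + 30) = q + 5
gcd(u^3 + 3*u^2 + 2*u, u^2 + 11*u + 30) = 1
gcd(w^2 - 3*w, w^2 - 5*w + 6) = w - 3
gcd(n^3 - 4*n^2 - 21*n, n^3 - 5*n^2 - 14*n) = n^2 - 7*n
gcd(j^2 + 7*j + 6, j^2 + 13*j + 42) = j + 6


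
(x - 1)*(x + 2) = x^2 + x - 2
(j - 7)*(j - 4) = j^2 - 11*j + 28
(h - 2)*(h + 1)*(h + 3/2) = h^3 + h^2/2 - 7*h/2 - 3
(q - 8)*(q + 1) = q^2 - 7*q - 8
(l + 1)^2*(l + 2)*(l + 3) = l^4 + 7*l^3 + 17*l^2 + 17*l + 6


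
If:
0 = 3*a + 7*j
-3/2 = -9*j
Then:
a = -7/18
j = 1/6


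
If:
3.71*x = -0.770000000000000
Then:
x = -0.21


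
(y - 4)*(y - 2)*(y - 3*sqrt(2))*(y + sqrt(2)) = y^4 - 6*y^3 - 2*sqrt(2)*y^3 + 2*y^2 + 12*sqrt(2)*y^2 - 16*sqrt(2)*y + 36*y - 48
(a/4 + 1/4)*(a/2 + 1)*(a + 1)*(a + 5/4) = a^4/8 + 21*a^3/32 + 5*a^2/4 + 33*a/32 + 5/16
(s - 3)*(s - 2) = s^2 - 5*s + 6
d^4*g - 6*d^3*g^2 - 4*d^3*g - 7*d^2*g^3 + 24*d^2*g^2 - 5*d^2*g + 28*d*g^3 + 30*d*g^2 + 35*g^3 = (d - 5)*(d - 7*g)*(d + g)*(d*g + g)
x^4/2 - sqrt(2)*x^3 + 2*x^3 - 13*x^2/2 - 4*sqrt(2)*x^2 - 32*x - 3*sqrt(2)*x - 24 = (x/2 + sqrt(2))*(x + 1)*(x + 3)*(x - 4*sqrt(2))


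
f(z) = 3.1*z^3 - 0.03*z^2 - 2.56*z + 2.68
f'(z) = 9.3*z^2 - 0.06*z - 2.56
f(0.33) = 1.94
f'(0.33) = -1.57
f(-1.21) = 0.24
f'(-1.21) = 11.13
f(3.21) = 96.69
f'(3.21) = 93.08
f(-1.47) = -3.47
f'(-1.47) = 17.62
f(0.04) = 2.58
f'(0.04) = -2.55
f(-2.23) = -26.14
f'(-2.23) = 43.82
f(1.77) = 15.25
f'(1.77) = 26.47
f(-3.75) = -151.62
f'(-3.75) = 128.45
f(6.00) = 655.84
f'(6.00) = 331.88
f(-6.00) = -652.64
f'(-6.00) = 332.60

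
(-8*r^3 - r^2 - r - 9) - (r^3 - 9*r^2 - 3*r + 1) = -9*r^3 + 8*r^2 + 2*r - 10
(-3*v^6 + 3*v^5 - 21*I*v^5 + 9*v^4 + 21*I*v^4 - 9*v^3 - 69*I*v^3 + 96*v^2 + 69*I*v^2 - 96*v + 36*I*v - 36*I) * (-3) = 9*v^6 - 9*v^5 + 63*I*v^5 - 27*v^4 - 63*I*v^4 + 27*v^3 + 207*I*v^3 - 288*v^2 - 207*I*v^2 + 288*v - 108*I*v + 108*I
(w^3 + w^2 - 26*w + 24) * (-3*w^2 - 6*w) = -3*w^5 - 9*w^4 + 72*w^3 + 84*w^2 - 144*w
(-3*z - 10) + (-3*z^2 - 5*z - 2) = -3*z^2 - 8*z - 12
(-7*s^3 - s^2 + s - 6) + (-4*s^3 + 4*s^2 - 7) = -11*s^3 + 3*s^2 + s - 13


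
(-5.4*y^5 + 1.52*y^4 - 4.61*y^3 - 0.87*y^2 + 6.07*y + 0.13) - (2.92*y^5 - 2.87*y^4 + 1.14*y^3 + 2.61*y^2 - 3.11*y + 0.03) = -8.32*y^5 + 4.39*y^4 - 5.75*y^3 - 3.48*y^2 + 9.18*y + 0.1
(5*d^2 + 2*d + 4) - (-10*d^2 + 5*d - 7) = 15*d^2 - 3*d + 11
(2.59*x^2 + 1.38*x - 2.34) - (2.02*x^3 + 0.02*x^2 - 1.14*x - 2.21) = -2.02*x^3 + 2.57*x^2 + 2.52*x - 0.13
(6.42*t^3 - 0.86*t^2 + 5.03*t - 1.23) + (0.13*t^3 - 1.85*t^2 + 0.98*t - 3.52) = 6.55*t^3 - 2.71*t^2 + 6.01*t - 4.75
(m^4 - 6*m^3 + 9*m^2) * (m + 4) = m^5 - 2*m^4 - 15*m^3 + 36*m^2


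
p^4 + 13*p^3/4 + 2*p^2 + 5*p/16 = p*(p + 1/4)*(p + 1/2)*(p + 5/2)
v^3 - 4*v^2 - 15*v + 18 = (v - 6)*(v - 1)*(v + 3)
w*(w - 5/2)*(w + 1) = w^3 - 3*w^2/2 - 5*w/2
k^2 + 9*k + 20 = (k + 4)*(k + 5)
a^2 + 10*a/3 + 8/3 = (a + 4/3)*(a + 2)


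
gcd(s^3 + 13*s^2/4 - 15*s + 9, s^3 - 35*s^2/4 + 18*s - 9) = s^2 - 11*s/4 + 3/2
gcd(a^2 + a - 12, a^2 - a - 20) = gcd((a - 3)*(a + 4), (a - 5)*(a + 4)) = a + 4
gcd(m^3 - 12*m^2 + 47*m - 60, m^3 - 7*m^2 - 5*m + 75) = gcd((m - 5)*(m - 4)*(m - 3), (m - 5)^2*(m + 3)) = m - 5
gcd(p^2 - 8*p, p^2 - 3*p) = p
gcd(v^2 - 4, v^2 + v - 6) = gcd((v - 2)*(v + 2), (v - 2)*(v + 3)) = v - 2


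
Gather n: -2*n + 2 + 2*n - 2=0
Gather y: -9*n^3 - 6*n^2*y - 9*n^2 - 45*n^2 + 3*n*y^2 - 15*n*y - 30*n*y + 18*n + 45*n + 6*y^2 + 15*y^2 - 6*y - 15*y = -9*n^3 - 54*n^2 + 63*n + y^2*(3*n + 21) + y*(-6*n^2 - 45*n - 21)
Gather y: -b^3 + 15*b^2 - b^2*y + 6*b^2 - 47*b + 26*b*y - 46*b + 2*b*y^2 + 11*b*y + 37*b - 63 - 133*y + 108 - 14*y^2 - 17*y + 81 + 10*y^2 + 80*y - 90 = -b^3 + 21*b^2 - 56*b + y^2*(2*b - 4) + y*(-b^2 + 37*b - 70) + 36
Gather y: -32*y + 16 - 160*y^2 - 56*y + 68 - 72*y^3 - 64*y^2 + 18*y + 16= -72*y^3 - 224*y^2 - 70*y + 100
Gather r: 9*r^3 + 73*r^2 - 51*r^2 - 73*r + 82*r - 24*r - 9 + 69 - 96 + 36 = 9*r^3 + 22*r^2 - 15*r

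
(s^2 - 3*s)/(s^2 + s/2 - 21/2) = 2*s/(2*s + 7)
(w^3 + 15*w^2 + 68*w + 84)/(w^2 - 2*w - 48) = (w^2 + 9*w + 14)/(w - 8)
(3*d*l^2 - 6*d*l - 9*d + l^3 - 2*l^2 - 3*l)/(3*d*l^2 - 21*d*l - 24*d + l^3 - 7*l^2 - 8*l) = (l - 3)/(l - 8)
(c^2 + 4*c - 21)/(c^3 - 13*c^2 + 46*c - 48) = (c + 7)/(c^2 - 10*c + 16)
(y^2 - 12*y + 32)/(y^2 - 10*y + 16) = (y - 4)/(y - 2)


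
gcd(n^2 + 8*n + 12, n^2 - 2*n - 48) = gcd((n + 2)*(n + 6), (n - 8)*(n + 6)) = n + 6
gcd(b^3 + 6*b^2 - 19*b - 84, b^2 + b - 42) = b + 7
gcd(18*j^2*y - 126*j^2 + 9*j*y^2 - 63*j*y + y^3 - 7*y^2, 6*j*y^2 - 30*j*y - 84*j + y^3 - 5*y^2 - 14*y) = 6*j*y - 42*j + y^2 - 7*y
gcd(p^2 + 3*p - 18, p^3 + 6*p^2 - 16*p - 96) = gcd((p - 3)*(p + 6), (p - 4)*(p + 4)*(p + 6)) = p + 6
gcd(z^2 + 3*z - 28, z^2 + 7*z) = z + 7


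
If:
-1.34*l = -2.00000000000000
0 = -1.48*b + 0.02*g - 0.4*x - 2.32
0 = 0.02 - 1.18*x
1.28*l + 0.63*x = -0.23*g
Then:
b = -1.69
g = -8.35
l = 1.49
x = 0.02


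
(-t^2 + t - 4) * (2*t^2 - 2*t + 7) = -2*t^4 + 4*t^3 - 17*t^2 + 15*t - 28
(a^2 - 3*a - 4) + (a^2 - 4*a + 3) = 2*a^2 - 7*a - 1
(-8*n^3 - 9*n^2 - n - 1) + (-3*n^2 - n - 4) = -8*n^3 - 12*n^2 - 2*n - 5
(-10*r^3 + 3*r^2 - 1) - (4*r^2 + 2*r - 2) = -10*r^3 - r^2 - 2*r + 1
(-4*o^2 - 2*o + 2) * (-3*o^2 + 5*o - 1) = 12*o^4 - 14*o^3 - 12*o^2 + 12*o - 2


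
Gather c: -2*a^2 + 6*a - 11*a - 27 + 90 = -2*a^2 - 5*a + 63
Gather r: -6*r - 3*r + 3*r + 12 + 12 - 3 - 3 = 18 - 6*r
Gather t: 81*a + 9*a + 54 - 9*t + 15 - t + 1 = 90*a - 10*t + 70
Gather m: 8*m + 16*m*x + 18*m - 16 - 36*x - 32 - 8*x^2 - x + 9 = m*(16*x + 26) - 8*x^2 - 37*x - 39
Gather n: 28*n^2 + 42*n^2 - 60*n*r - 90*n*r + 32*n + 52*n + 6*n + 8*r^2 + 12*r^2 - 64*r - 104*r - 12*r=70*n^2 + n*(90 - 150*r) + 20*r^2 - 180*r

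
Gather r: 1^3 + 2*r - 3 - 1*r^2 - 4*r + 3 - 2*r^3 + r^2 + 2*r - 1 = -2*r^3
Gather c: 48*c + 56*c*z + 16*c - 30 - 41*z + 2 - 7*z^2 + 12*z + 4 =c*(56*z + 64) - 7*z^2 - 29*z - 24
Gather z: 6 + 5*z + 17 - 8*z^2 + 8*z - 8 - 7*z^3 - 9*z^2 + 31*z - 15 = -7*z^3 - 17*z^2 + 44*z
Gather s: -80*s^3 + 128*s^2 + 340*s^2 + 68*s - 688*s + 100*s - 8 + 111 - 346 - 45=-80*s^3 + 468*s^2 - 520*s - 288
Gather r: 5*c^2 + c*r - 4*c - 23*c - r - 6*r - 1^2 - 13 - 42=5*c^2 - 27*c + r*(c - 7) - 56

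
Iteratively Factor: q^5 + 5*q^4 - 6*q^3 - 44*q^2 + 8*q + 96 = (q + 2)*(q^4 + 3*q^3 - 12*q^2 - 20*q + 48) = (q - 2)*(q + 2)*(q^3 + 5*q^2 - 2*q - 24) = (q - 2)*(q + 2)*(q + 4)*(q^2 + q - 6) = (q - 2)*(q + 2)*(q + 3)*(q + 4)*(q - 2)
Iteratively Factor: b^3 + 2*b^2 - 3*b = (b - 1)*(b^2 + 3*b) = b*(b - 1)*(b + 3)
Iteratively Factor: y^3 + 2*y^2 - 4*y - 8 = (y + 2)*(y^2 - 4) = (y + 2)^2*(y - 2)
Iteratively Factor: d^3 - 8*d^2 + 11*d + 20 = (d - 5)*(d^2 - 3*d - 4) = (d - 5)*(d + 1)*(d - 4)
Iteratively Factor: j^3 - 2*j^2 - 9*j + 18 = (j - 3)*(j^2 + j - 6) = (j - 3)*(j + 3)*(j - 2)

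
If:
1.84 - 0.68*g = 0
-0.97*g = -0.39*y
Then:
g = 2.71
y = 6.73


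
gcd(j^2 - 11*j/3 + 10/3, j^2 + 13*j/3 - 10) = j - 5/3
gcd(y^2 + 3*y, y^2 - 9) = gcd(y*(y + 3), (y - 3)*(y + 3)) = y + 3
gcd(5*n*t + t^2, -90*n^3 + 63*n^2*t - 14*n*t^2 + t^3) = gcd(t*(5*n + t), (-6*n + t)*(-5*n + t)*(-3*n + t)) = 1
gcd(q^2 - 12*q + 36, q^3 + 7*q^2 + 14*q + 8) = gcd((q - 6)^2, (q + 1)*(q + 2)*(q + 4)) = 1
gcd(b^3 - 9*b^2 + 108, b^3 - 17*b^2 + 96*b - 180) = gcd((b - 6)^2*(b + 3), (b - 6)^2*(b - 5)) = b^2 - 12*b + 36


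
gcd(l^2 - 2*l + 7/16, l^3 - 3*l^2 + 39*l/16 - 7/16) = l^2 - 2*l + 7/16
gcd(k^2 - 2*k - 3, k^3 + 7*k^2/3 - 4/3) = k + 1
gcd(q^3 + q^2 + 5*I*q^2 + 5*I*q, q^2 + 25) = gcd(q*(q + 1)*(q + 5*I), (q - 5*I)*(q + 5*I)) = q + 5*I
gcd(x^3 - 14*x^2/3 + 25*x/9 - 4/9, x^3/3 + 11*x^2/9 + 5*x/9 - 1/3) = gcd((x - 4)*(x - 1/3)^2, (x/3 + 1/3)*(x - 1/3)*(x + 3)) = x - 1/3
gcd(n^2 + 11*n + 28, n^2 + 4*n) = n + 4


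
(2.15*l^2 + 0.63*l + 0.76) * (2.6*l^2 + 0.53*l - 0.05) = 5.59*l^4 + 2.7775*l^3 + 2.2024*l^2 + 0.3713*l - 0.038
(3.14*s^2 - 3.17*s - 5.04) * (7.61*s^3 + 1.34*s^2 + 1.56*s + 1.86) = 23.8954*s^5 - 19.9161*s^4 - 37.7038*s^3 - 5.8584*s^2 - 13.7586*s - 9.3744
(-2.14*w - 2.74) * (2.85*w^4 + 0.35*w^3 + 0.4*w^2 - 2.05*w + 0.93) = -6.099*w^5 - 8.558*w^4 - 1.815*w^3 + 3.291*w^2 + 3.6268*w - 2.5482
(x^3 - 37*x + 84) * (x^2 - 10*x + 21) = x^5 - 10*x^4 - 16*x^3 + 454*x^2 - 1617*x + 1764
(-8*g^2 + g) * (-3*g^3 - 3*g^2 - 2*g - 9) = 24*g^5 + 21*g^4 + 13*g^3 + 70*g^2 - 9*g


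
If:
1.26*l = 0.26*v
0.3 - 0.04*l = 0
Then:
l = 7.50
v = 36.35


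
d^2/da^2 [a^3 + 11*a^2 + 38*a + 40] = 6*a + 22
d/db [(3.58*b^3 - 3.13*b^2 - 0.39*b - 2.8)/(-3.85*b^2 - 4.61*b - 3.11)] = (-13.783*b^4 - 33.0076*b^3 - 20.4736*b^2 - 2.0914*b - 11.6951)/(14.8225*b^4 + 35.497*b^3 + 45.1991*b^2 + 28.6742*b + 9.6721)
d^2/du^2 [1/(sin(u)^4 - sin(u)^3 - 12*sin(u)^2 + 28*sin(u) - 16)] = (-16*sin(u)^5 - 57*sin(u)^4 - 2*sin(u)^3 + 248*sin(u)^2 + 48*sin(u) - 296)/((sin(u) - 2)^4*(sin(u) - 1)^2*(sin(u) + 4)^3)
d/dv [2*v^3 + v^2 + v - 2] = 6*v^2 + 2*v + 1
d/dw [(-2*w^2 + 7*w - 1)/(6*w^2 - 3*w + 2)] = (-36*w^2 + 4*w + 11)/(36*w^4 - 36*w^3 + 33*w^2 - 12*w + 4)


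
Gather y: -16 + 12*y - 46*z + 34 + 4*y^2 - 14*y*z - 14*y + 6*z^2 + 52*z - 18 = 4*y^2 + y*(-14*z - 2) + 6*z^2 + 6*z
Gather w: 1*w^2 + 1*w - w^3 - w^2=-w^3 + w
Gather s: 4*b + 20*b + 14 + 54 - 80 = 24*b - 12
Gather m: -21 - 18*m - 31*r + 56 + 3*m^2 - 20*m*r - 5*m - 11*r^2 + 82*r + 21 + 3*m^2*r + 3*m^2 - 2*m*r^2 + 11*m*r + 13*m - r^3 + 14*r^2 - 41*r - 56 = m^2*(3*r + 6) + m*(-2*r^2 - 9*r - 10) - r^3 + 3*r^2 + 10*r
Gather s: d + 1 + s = d + s + 1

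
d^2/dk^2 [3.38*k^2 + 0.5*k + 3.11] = 6.76000000000000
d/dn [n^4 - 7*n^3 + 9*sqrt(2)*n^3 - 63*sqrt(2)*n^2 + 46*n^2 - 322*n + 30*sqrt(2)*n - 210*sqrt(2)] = 4*n^3 - 21*n^2 + 27*sqrt(2)*n^2 - 126*sqrt(2)*n + 92*n - 322 + 30*sqrt(2)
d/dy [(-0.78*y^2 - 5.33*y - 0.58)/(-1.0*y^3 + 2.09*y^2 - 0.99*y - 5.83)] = (-0.78*y^4 - 10.66*y^3 + 10.1719*y^2 + 11.5192*y + 30.4997)/(1.0*y^6 - 4.18*y^5 + 6.3481*y^4 + 7.5218*y^3 - 23.3893*y^2 + 11.5434*y + 33.9889)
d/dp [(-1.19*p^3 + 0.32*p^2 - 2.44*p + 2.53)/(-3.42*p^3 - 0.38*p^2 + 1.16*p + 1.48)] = (1.5466*p^4 - 19.4504*p^3 + 20.1182*p^2 + 2.87*p - 6.546)/(11.6964*p^6 + 2.5992*p^5 - 7.79*p^4 - 11.0048*p^3 + 0.2208*p^2 + 3.4336*p + 2.1904)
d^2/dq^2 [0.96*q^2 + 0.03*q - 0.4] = 1.92000000000000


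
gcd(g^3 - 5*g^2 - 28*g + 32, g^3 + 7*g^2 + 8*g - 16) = g^2 + 3*g - 4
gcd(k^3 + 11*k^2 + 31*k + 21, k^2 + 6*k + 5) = k + 1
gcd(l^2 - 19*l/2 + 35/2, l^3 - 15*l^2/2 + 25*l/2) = l - 5/2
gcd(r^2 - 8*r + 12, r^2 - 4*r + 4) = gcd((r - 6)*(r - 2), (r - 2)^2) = r - 2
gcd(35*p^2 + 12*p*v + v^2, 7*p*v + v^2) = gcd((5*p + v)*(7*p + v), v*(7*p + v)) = 7*p + v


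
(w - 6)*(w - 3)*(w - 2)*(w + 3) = w^4 - 8*w^3 + 3*w^2 + 72*w - 108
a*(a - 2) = a^2 - 2*a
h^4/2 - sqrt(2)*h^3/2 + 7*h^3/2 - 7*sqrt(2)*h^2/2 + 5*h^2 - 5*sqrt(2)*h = h*(h/2 + 1)*(h + 5)*(h - sqrt(2))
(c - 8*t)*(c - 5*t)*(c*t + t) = c^3*t - 13*c^2*t^2 + c^2*t + 40*c*t^3 - 13*c*t^2 + 40*t^3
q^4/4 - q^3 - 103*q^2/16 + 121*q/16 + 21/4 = (q/4 + 1)*(q - 7)*(q - 3/2)*(q + 1/2)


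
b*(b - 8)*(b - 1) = b^3 - 9*b^2 + 8*b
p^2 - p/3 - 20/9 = (p - 5/3)*(p + 4/3)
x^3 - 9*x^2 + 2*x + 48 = (x - 8)*(x - 3)*(x + 2)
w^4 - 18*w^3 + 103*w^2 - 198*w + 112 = (w - 8)*(w - 7)*(w - 2)*(w - 1)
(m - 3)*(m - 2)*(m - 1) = m^3 - 6*m^2 + 11*m - 6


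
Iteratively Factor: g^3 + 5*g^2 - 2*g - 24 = (g + 3)*(g^2 + 2*g - 8) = (g - 2)*(g + 3)*(g + 4)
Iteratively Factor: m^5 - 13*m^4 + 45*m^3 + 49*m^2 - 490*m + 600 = (m - 5)*(m^4 - 8*m^3 + 5*m^2 + 74*m - 120) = (m - 5)^2*(m^3 - 3*m^2 - 10*m + 24) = (m - 5)^2*(m - 4)*(m^2 + m - 6) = (m - 5)^2*(m - 4)*(m - 2)*(m + 3)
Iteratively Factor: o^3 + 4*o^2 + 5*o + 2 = (o + 1)*(o^2 + 3*o + 2) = (o + 1)^2*(o + 2)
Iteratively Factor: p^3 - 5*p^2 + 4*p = (p)*(p^2 - 5*p + 4) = p*(p - 4)*(p - 1)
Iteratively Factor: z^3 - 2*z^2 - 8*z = (z)*(z^2 - 2*z - 8) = z*(z + 2)*(z - 4)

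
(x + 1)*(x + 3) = x^2 + 4*x + 3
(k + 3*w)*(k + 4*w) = k^2 + 7*k*w + 12*w^2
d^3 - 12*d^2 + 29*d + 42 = (d - 7)*(d - 6)*(d + 1)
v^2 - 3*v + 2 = (v - 2)*(v - 1)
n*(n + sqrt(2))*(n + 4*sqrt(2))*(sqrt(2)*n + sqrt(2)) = sqrt(2)*n^4 + sqrt(2)*n^3 + 10*n^3 + 10*n^2 + 8*sqrt(2)*n^2 + 8*sqrt(2)*n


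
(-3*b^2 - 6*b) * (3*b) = -9*b^3 - 18*b^2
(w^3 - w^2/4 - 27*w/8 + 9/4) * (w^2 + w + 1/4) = w^5 + 3*w^4/4 - 27*w^3/8 - 19*w^2/16 + 45*w/32 + 9/16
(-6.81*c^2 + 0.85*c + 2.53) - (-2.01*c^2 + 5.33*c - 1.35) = -4.8*c^2 - 4.48*c + 3.88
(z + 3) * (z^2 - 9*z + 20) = z^3 - 6*z^2 - 7*z + 60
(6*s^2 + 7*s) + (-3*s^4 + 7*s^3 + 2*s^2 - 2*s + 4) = -3*s^4 + 7*s^3 + 8*s^2 + 5*s + 4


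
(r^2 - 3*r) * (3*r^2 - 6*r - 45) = 3*r^4 - 15*r^3 - 27*r^2 + 135*r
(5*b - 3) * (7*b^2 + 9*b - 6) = 35*b^3 + 24*b^2 - 57*b + 18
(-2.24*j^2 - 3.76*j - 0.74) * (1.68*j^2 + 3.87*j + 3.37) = -3.7632*j^4 - 14.9856*j^3 - 23.3432*j^2 - 15.535*j - 2.4938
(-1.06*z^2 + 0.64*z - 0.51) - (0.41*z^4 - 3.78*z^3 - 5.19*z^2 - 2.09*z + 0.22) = -0.41*z^4 + 3.78*z^3 + 4.13*z^2 + 2.73*z - 0.73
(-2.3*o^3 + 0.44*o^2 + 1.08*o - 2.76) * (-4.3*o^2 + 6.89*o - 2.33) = 9.89*o^5 - 17.739*o^4 + 3.7466*o^3 + 18.284*o^2 - 21.5328*o + 6.4308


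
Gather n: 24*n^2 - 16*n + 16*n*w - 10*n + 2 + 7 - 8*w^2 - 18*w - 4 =24*n^2 + n*(16*w - 26) - 8*w^2 - 18*w + 5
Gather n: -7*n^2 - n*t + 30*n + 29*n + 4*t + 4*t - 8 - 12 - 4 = -7*n^2 + n*(59 - t) + 8*t - 24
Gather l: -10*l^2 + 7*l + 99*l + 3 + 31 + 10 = -10*l^2 + 106*l + 44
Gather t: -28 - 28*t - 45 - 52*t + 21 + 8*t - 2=-72*t - 54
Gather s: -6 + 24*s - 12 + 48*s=72*s - 18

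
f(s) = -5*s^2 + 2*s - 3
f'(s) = 2 - 10*s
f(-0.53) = -5.46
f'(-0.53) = 7.30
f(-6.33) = -216.00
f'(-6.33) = 65.30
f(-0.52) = -5.39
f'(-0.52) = 7.20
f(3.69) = -63.70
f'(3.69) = -34.90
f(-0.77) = -7.50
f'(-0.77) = 9.70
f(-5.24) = -150.77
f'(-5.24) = 54.40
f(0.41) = -3.02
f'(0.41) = -2.10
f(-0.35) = -4.31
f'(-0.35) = 5.50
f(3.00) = -42.00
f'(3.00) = -28.00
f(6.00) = -171.00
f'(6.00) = -58.00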